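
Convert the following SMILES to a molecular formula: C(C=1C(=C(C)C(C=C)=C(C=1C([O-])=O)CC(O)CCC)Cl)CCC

C19H26ClO3-

Heavy atoms from the SMILES: 19 C, 1 Cl, 3 O.
Implicit hydrogens by atom environment:
  7 × C: 2 H each → 14
  6 × C (aromatic): no H
  3 × C: 3 H each → 9
  2 × C: 1 H each → 2
  1 × C: no H
  1 × Cl: no H
  1 × O: 1 H
  1 × O: no H
  1 × O (charge -1): no H
  Total hydrogens = 26.
Net charge -1.
Molecular formula: C19H26ClO3-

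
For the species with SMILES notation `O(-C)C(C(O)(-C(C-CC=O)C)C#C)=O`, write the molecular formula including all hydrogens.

C10H14O4

Heavy atoms from the SMILES: 10 C, 4 O.
Implicit hydrogens by atom environment:
  3 × C: 1 H each → 3
  3 × C: no H
  3 × O: no H
  2 × C: 3 H each → 6
  2 × C: 2 H each → 4
  1 × O: 1 H
  Total hydrogens = 14.
Molecular formula: C10H14O4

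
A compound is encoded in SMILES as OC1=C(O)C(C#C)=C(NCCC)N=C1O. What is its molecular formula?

Heavy atoms from the SMILES: 10 C, 2 N, 3 O.
Implicit hydrogens by atom environment:
  5 × C (aromatic): no H
  3 × O: 1 H each → 3
  2 × C: 2 H each → 4
  1 × C: 3 H
  1 × C: 1 H
  1 × C: no H
  1 × N: 1 H
  1 × N (aromatic): no H
  Total hydrogens = 12.
Molecular formula: C10H12N2O3

C10H12N2O3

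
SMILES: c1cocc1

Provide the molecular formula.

Heavy atoms from the SMILES: 4 C, 1 O.
Implicit hydrogens by atom environment:
  4 × C (aromatic): 1 H each → 4
  1 × O (aromatic): no H
  Total hydrogens = 4.
Molecular formula: C4H4O

C4H4O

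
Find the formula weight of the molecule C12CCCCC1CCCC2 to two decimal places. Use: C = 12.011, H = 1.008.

138.25

Molecular formula: C10H18.
M = 10×12.011 + 18×1.008 = 138.25 g/mol.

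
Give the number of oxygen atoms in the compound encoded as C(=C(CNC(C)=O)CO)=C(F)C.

2

The symbol for oxygen appears 2 times in the SMILES.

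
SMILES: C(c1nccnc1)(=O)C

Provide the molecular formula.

C6H6N2O

Heavy atoms from the SMILES: 6 C, 2 N, 1 O.
Implicit hydrogens by atom environment:
  3 × C (aromatic): 1 H each → 3
  2 × N (aromatic): no H
  1 × C: 3 H
  1 × C (aromatic): no H
  1 × C: no H
  1 × O: no H
  Total hydrogens = 6.
Molecular formula: C6H6N2O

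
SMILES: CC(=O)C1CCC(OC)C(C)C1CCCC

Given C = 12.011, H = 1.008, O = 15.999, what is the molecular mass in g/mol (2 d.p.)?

Molecular formula: C14H26O2.
M = 14×12.011 + 26×1.008 + 2×15.999 = 226.36 g/mol.

226.36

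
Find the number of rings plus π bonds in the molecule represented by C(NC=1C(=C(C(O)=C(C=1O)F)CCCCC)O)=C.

Molecular formula from the SMILES: C13H18FNO3.
DoU = (2C + 2 + N − H − X)/2 = (2·13 + 2 + 1 − 18 − 1)/2 = 10/2 = 5.
(Structurally: 1 ring(s) + 4 π bond(s) = 5.)

5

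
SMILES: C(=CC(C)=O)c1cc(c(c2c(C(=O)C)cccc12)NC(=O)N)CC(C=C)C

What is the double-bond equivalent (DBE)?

Molecular formula from the SMILES: C22H24N2O3.
DoU = (2C + 2 + N − H − X)/2 = (2·22 + 2 + 2 − 24 − 0)/2 = 24/2 = 12.
(Structurally: 2 ring(s) + 10 π bond(s) = 12.)

12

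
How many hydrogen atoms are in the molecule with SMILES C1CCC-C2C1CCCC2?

18

Hydrogens are implicit in SMILES; fill each atom to its normal valence:
  8 × C: 2 H each → 16
  2 × C: 1 H each → 2
  Total hydrogens = 18.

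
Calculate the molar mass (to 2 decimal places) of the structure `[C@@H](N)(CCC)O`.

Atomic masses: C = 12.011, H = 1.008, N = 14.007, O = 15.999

Molecular formula: C4H11NO.
M = 4×12.011 + 11×1.008 + 1×14.007 + 1×15.999 = 89.14 g/mol.

89.14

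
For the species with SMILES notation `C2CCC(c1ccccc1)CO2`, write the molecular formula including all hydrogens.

C11H14O

Heavy atoms from the SMILES: 11 C, 1 O.
Implicit hydrogens by atom environment:
  5 × C (aromatic): 1 H each → 5
  4 × C: 2 H each → 8
  1 × C: 1 H
  1 × C (aromatic): no H
  1 × O: no H
  Total hydrogens = 14.
Molecular formula: C11H14O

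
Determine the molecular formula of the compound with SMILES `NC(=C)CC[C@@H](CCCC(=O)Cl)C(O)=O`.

Heavy atoms from the SMILES: 10 C, 1 Cl, 1 N, 3 O.
Implicit hydrogens by atom environment:
  6 × C: 2 H each → 12
  3 × C: no H
  2 × O: no H
  1 × C: 1 H
  1 × Cl: no H
  1 × N: 2 H
  1 × O: 1 H
  Total hydrogens = 16.
Molecular formula: C10H16ClNO3

C10H16ClNO3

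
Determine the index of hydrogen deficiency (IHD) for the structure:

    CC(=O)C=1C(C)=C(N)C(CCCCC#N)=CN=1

7

Molecular formula from the SMILES: C13H17N3O.
DoU = (2C + 2 + N − H − X)/2 = (2·13 + 2 + 3 − 17 − 0)/2 = 14/2 = 7.
(Structurally: 1 ring(s) + 6 π bond(s) = 7.)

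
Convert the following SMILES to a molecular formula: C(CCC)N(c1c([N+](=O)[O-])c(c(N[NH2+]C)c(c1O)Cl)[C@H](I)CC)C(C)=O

Heavy atoms from the SMILES: 16 C, 1 Cl, 1 I, 4 N, 4 O.
Implicit hydrogens by atom environment:
  6 × C (aromatic): no H
  4 × C: 3 H each → 12
  4 × C: 2 H each → 8
  2 × O: no H
  1 × C: 1 H
  1 × C: no H
  1 × Cl: no H
  1 × I: no H
  1 × N (charge +1): 2 H
  1 × N: 1 H
  1 × N: no H
  1 × N (charge +1): no H
  1 × O: 1 H
  1 × O (charge -1): no H
  Total hydrogens = 25.
Net charge +1.
Molecular formula: C16H25ClIN4O4+

C16H25ClIN4O4+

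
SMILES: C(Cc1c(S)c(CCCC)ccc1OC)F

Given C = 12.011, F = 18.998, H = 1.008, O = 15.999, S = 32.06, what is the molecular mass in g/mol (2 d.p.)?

Molecular formula: C13H19FOS.
M = 13×12.011 + 1×18.998 + 19×1.008 + 1×15.999 + 1×32.06 = 242.35 g/mol.

242.35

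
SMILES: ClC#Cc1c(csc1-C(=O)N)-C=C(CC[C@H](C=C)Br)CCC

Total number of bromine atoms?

The symbol for bromine appears 1 time in the SMILES.

1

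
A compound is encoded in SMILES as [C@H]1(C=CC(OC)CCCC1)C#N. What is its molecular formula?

C10H15NO

Heavy atoms from the SMILES: 10 C, 1 N, 1 O.
Implicit hydrogens by atom environment:
  4 × C: 2 H each → 8
  4 × C: 1 H each → 4
  1 × C: 3 H
  1 × C: no H
  1 × N: no H
  1 × O: no H
  Total hydrogens = 15.
Molecular formula: C10H15NO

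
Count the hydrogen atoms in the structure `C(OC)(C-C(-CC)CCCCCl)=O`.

Hydrogens are implicit in SMILES; fill each atom to its normal valence:
  6 × C: 2 H each → 12
  2 × C: 3 H each → 6
  2 × O: no H
  1 × C: 1 H
  1 × C: no H
  1 × Cl: no H
  Total hydrogens = 19.

19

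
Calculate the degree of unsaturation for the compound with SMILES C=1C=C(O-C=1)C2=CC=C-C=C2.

7

Molecular formula from the SMILES: C10H8O.
DoU = (2C + 2 + N − H − X)/2 = (2·10 + 2 + 0 − 8 − 0)/2 = 14/2 = 7.
(Structurally: 2 ring(s) + 5 π bond(s) = 7.)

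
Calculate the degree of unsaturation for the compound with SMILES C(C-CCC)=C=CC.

Molecular formula from the SMILES: C8H14.
DoU = (2C + 2 + N − H − X)/2 = (2·8 + 2 + 0 − 14 − 0)/2 = 4/2 = 2.
(Structurally: 0 ring(s) + 2 π bond(s) = 2.)

2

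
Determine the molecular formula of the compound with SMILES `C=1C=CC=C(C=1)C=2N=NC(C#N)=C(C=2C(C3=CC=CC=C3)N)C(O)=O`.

C19H14N4O2

Heavy atoms from the SMILES: 19 C, 4 N, 2 O.
Implicit hydrogens by atom environment:
  10 × C (aromatic): 1 H each → 10
  6 × C (aromatic): no H
  2 × C: no H
  2 × N (aromatic): no H
  1 × C: 1 H
  1 × N: 2 H
  1 × N: no H
  1 × O: 1 H
  1 × O: no H
  Total hydrogens = 14.
Molecular formula: C19H14N4O2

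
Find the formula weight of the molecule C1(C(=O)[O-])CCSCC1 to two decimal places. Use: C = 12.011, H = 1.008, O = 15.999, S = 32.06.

145.20

Molecular formula: C6H9O2S-.
M = 6×12.011 + 9×1.008 + 2×15.999 + 1×32.06 = 145.20 g/mol.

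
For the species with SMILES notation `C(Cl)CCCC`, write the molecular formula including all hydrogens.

Heavy atoms from the SMILES: 5 C, 1 Cl.
Implicit hydrogens by atom environment:
  4 × C: 2 H each → 8
  1 × C: 3 H
  1 × Cl: no H
  Total hydrogens = 11.
Molecular formula: C5H11Cl

C5H11Cl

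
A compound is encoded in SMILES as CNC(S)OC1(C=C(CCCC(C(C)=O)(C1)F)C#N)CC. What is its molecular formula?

Heavy atoms from the SMILES: 15 C, 1 F, 2 N, 2 O, 1 S.
Implicit hydrogens by atom environment:
  5 × C: 2 H each → 10
  5 × C: no H
  3 × C: 3 H each → 9
  2 × C: 1 H each → 2
  2 × O: no H
  1 × F: no H
  1 × N: 1 H
  1 × N: no H
  1 × S: 1 H
  Total hydrogens = 23.
Molecular formula: C15H23FN2O2S

C15H23FN2O2S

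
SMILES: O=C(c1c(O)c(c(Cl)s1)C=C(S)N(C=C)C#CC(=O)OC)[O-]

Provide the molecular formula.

C13H9ClNO5S2-

Heavy atoms from the SMILES: 13 C, 1 Cl, 1 N, 5 O, 2 S.
Implicit hydrogens by atom environment:
  5 × C: no H
  4 × C (aromatic): no H
  3 × O: no H
  2 × C: 1 H each → 2
  1 × C: 3 H
  1 × C: 2 H
  1 × Cl: no H
  1 × N: no H
  1 × O: 1 H
  1 × O (charge -1): no H
  1 × S: 1 H
  1 × S (aromatic): no H
  Total hydrogens = 9.
Net charge -1.
Molecular formula: C13H9ClNO5S2-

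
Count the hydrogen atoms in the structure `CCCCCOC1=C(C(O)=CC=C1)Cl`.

15

Hydrogens are implicit in SMILES; fill each atom to its normal valence:
  4 × C: 2 H each → 8
  3 × C (aromatic): 1 H each → 3
  3 × C (aromatic): no H
  1 × C: 3 H
  1 × Cl: no H
  1 × O: 1 H
  1 × O: no H
  Total hydrogens = 15.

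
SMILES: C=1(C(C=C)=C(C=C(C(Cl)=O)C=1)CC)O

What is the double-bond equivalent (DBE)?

6

Molecular formula from the SMILES: C11H11ClO2.
DoU = (2C + 2 + N − H − X)/2 = (2·11 + 2 + 0 − 11 − 1)/2 = 12/2 = 6.
(Structurally: 1 ring(s) + 5 π bond(s) = 6.)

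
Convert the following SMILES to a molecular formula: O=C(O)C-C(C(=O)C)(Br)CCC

Heavy atoms from the SMILES: 1 Br, 8 C, 3 O.
Implicit hydrogens by atom environment:
  3 × C: 2 H each → 6
  3 × C: no H
  2 × C: 3 H each → 6
  2 × O: no H
  1 × Br: no H
  1 × O: 1 H
  Total hydrogens = 13.
Molecular formula: C8H13BrO3

C8H13BrO3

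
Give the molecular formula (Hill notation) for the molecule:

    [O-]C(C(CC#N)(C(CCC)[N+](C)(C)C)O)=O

C11H20N2O3

Heavy atoms from the SMILES: 11 C, 2 N, 3 O.
Implicit hydrogens by atom environment:
  4 × C: 3 H each → 12
  3 × C: 2 H each → 6
  3 × C: no H
  1 × C: 1 H
  1 × N: no H
  1 × N (charge +1): no H
  1 × O: 1 H
  1 × O: no H
  1 × O (charge -1): no H
  Total hydrogens = 20.
Molecular formula: C11H20N2O3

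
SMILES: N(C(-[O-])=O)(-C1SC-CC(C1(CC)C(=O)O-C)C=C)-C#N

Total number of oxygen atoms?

4

The symbol for oxygen appears 4 times in the SMILES.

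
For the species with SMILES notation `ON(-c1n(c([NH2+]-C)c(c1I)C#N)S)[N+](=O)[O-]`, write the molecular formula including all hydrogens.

Heavy atoms from the SMILES: 6 C, 1 I, 5 N, 3 O, 1 S.
Implicit hydrogens by atom environment:
  4 × C (aromatic): no H
  2 × N: no H
  1 × C: 3 H
  1 × C: no H
  1 × I: no H
  1 × N (charge +1): 2 H
  1 × N (aromatic): no H
  1 × N (charge +1): no H
  1 × O: 1 H
  1 × O: no H
  1 × O (charge -1): no H
  1 × S: 1 H
  Total hydrogens = 7.
Net charge +1.
Molecular formula: C6H7IN5O3S+

C6H7IN5O3S+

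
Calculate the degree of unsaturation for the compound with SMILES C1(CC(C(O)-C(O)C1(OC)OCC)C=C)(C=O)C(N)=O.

4

Molecular formula from the SMILES: C13H21NO6.
DoU = (2C + 2 + N − H − X)/2 = (2·13 + 2 + 1 − 21 − 0)/2 = 8/2 = 4.
(Structurally: 1 ring(s) + 3 π bond(s) = 4.)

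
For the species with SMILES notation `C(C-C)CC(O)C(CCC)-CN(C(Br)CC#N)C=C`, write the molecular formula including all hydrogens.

Heavy atoms from the SMILES: 1 Br, 15 C, 2 N, 1 O.
Implicit hydrogens by atom environment:
  8 × C: 2 H each → 16
  4 × C: 1 H each → 4
  2 × C: 3 H each → 6
  2 × N: no H
  1 × Br: no H
  1 × C: no H
  1 × O: 1 H
  Total hydrogens = 27.
Molecular formula: C15H27BrN2O

C15H27BrN2O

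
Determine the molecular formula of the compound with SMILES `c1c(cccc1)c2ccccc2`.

C12H10

Heavy atoms from the SMILES: 12 C.
Implicit hydrogens by atom environment:
  10 × C (aromatic): 1 H each → 10
  2 × C (aromatic): no H
  Total hydrogens = 10.
Molecular formula: C12H10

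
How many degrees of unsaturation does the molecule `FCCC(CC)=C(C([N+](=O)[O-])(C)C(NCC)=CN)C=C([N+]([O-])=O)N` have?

Molecular formula from the SMILES: C14H24FN5O4.
DoU = (2C + 2 + N − H − X)/2 = (2·14 + 2 + 5 − 24 − 1)/2 = 10/2 = 5.
(Structurally: 0 ring(s) + 5 π bond(s) = 5.)

5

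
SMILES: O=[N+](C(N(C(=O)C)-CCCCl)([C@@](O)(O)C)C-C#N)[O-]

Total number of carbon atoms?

10

The symbol for carbon appears 10 times in the SMILES. (Cl is a single chlorine, not C + l.)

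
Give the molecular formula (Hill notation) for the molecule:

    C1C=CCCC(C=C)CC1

C10H16

Heavy atoms from the SMILES: 10 C.
Implicit hydrogens by atom environment:
  6 × C: 2 H each → 12
  4 × C: 1 H each → 4
  Total hydrogens = 16.
Molecular formula: C10H16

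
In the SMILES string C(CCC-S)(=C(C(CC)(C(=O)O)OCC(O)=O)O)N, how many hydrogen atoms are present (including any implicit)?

Hydrogens are implicit in SMILES; fill each atom to its normal valence:
  5 × C: 2 H each → 10
  5 × C: no H
  3 × O: 1 H each → 3
  3 × O: no H
  1 × C: 3 H
  1 × N: 2 H
  1 × S: 1 H
  Total hydrogens = 19.

19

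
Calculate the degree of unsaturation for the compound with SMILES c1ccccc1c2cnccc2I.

Molecular formula from the SMILES: C11H8IN.
DoU = (2C + 2 + N − H − X)/2 = (2·11 + 2 + 1 − 8 − 1)/2 = 16/2 = 8.
(Structurally: 2 ring(s) + 6 π bond(s) = 8.)

8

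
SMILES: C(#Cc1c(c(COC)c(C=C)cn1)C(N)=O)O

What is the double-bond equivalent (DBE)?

Molecular formula from the SMILES: C12H12N2O3.
DoU = (2C + 2 + N − H − X)/2 = (2·12 + 2 + 2 − 12 − 0)/2 = 16/2 = 8.
(Structurally: 1 ring(s) + 7 π bond(s) = 8.)

8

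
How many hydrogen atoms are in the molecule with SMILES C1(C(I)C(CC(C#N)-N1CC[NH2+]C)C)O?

19

Hydrogens are implicit in SMILES; fill each atom to its normal valence:
  4 × C: 1 H each → 4
  3 × C: 2 H each → 6
  2 × C: 3 H each → 6
  2 × N: no H
  1 × C: no H
  1 × I: no H
  1 × N (charge +1): 2 H
  1 × O: 1 H
  Total hydrogens = 19.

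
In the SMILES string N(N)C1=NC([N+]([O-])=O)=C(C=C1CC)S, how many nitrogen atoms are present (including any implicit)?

4

The symbol for nitrogen appears 4 times in the SMILES.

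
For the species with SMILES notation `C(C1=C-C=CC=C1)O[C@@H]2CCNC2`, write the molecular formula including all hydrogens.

Heavy atoms from the SMILES: 11 C, 1 N, 1 O.
Implicit hydrogens by atom environment:
  5 × C (aromatic): 1 H each → 5
  4 × C: 2 H each → 8
  1 × C: 1 H
  1 × C (aromatic): no H
  1 × N: 1 H
  1 × O: no H
  Total hydrogens = 15.
Molecular formula: C11H15NO

C11H15NO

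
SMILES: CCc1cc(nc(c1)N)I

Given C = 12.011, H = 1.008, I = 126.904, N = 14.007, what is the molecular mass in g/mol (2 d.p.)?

Molecular formula: C7H9IN2.
M = 7×12.011 + 9×1.008 + 1×126.904 + 2×14.007 = 248.07 g/mol.

248.07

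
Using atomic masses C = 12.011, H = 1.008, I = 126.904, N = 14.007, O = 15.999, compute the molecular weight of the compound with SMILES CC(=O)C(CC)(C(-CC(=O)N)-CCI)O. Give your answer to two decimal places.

327.16

Molecular formula: C10H18INO3.
M = 10×12.011 + 18×1.008 + 1×126.904 + 1×14.007 + 3×15.999 = 327.16 g/mol.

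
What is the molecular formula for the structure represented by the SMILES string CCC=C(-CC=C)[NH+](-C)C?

C9H18N+

Heavy atoms from the SMILES: 9 C, 1 N.
Implicit hydrogens by atom environment:
  3 × C: 3 H each → 9
  3 × C: 2 H each → 6
  2 × C: 1 H each → 2
  1 × C: no H
  1 × N (charge +1): 1 H
  Total hydrogens = 18.
Net charge +1.
Molecular formula: C9H18N+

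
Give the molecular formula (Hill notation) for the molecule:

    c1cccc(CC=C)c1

Heavy atoms from the SMILES: 9 C.
Implicit hydrogens by atom environment:
  5 × C (aromatic): 1 H each → 5
  2 × C: 2 H each → 4
  1 × C: 1 H
  1 × C (aromatic): no H
  Total hydrogens = 10.
Molecular formula: C9H10

C9H10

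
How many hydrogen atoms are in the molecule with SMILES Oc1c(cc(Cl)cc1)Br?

Hydrogens are implicit in SMILES; fill each atom to its normal valence:
  3 × C (aromatic): 1 H each → 3
  3 × C (aromatic): no H
  1 × Br: no H
  1 × Cl: no H
  1 × O: 1 H
  Total hydrogens = 4.

4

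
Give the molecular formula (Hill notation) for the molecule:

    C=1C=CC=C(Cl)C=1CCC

C9H11Cl

Heavy atoms from the SMILES: 9 C, 1 Cl.
Implicit hydrogens by atom environment:
  4 × C (aromatic): 1 H each → 4
  2 × C: 2 H each → 4
  2 × C (aromatic): no H
  1 × C: 3 H
  1 × Cl: no H
  Total hydrogens = 11.
Molecular formula: C9H11Cl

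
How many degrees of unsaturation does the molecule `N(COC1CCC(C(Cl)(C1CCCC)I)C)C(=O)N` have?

Molecular formula from the SMILES: C13H24ClIN2O2.
DoU = (2C + 2 + N − H − X)/2 = (2·13 + 2 + 2 − 24 − 2)/2 = 4/2 = 2.
(Structurally: 1 ring(s) + 1 π bond(s) = 2.)

2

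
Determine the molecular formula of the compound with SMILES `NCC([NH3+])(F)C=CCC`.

Heavy atoms from the SMILES: 6 C, 1 F, 2 N.
Implicit hydrogens by atom environment:
  2 × C: 2 H each → 4
  2 × C: 1 H each → 2
  1 × C: 3 H
  1 × C: no H
  1 × F: no H
  1 × N (charge +1): 3 H
  1 × N: 2 H
  Total hydrogens = 14.
Net charge +1.
Molecular formula: C6H14FN2+

C6H14FN2+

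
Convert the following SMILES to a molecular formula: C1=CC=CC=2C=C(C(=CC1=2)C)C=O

C12H10O

Heavy atoms from the SMILES: 12 C, 1 O.
Implicit hydrogens by atom environment:
  6 × C (aromatic): 1 H each → 6
  4 × C (aromatic): no H
  1 × C: 3 H
  1 × C: 1 H
  1 × O: no H
  Total hydrogens = 10.
Molecular formula: C12H10O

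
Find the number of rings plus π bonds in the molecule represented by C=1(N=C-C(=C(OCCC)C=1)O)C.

Molecular formula from the SMILES: C9H13NO2.
DoU = (2C + 2 + N − H − X)/2 = (2·9 + 2 + 1 − 13 − 0)/2 = 8/2 = 4.
(Structurally: 1 ring(s) + 3 π bond(s) = 4.)

4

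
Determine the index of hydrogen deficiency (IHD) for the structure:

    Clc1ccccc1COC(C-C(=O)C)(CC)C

5

Molecular formula from the SMILES: C14H19ClO2.
DoU = (2C + 2 + N − H − X)/2 = (2·14 + 2 + 0 − 19 − 1)/2 = 10/2 = 5.
(Structurally: 1 ring(s) + 4 π bond(s) = 5.)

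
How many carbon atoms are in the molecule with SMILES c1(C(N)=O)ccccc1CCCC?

The symbol for carbon appears 11 times in the SMILES. Lowercase c denotes aromatic carbon and counts toward C.

11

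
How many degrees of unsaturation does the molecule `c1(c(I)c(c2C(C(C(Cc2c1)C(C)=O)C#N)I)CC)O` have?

Molecular formula from the SMILES: C15H15I2NO2.
DoU = (2C + 2 + N − H − X)/2 = (2·15 + 2 + 1 − 15 − 2)/2 = 16/2 = 8.
(Structurally: 2 ring(s) + 6 π bond(s) = 8.)

8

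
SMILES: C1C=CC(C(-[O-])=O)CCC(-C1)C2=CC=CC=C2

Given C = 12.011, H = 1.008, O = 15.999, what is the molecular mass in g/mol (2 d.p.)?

Molecular formula: C15H17O2-.
M = 15×12.011 + 17×1.008 + 2×15.999 = 229.30 g/mol.

229.30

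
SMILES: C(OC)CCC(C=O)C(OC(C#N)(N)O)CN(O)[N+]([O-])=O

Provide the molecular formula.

C10H18N4O7

Heavy atoms from the SMILES: 10 C, 4 N, 7 O.
Implicit hydrogens by atom environment:
  4 × C: 2 H each → 8
  4 × O: no H
  3 × C: 1 H each → 3
  2 × C: no H
  2 × N: no H
  2 × O: 1 H each → 2
  1 × C: 3 H
  1 × N: 2 H
  1 × N (charge +1): no H
  1 × O (charge -1): no H
  Total hydrogens = 18.
Molecular formula: C10H18N4O7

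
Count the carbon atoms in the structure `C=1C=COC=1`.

The symbol for carbon appears 4 times in the SMILES.

4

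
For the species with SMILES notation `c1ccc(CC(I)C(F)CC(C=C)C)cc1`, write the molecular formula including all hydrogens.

Heavy atoms from the SMILES: 14 C, 1 F, 1 I.
Implicit hydrogens by atom environment:
  5 × C (aromatic): 1 H each → 5
  4 × C: 1 H each → 4
  3 × C: 2 H each → 6
  1 × C: 3 H
  1 × C (aromatic): no H
  1 × F: no H
  1 × I: no H
  Total hydrogens = 18.
Molecular formula: C14H18FI

C14H18FI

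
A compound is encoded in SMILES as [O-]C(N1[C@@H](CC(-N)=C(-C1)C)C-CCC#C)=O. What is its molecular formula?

C12H17N2O2-

Heavy atoms from the SMILES: 12 C, 2 N, 2 O.
Implicit hydrogens by atom environment:
  5 × C: 2 H each → 10
  4 × C: no H
  2 × C: 1 H each → 2
  1 × C: 3 H
  1 × N: 2 H
  1 × N: no H
  1 × O: no H
  1 × O (charge -1): no H
  Total hydrogens = 17.
Net charge -1.
Molecular formula: C12H17N2O2-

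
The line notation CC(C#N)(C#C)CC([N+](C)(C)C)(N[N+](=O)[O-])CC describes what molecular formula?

Heavy atoms from the SMILES: 12 C, 4 N, 2 O.
Implicit hydrogens by atom environment:
  5 × C: 3 H each → 15
  4 × C: no H
  2 × C: 2 H each → 4
  2 × N (charge +1): no H
  1 × C: 1 H
  1 × N: 1 H
  1 × N: no H
  1 × O: no H
  1 × O (charge -1): no H
  Total hydrogens = 21.
Net charge +1.
Molecular formula: C12H21N4O2+

C12H21N4O2+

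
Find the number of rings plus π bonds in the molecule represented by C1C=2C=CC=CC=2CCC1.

5

Molecular formula from the SMILES: C10H12.
DoU = (2C + 2 + N − H − X)/2 = (2·10 + 2 + 0 − 12 − 0)/2 = 10/2 = 5.
(Structurally: 2 ring(s) + 3 π bond(s) = 5.)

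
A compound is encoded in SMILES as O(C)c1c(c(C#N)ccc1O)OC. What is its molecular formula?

Heavy atoms from the SMILES: 9 C, 1 N, 3 O.
Implicit hydrogens by atom environment:
  4 × C (aromatic): no H
  2 × C: 3 H each → 6
  2 × C (aromatic): 1 H each → 2
  2 × O: no H
  1 × C: no H
  1 × N: no H
  1 × O: 1 H
  Total hydrogens = 9.
Molecular formula: C9H9NO3

C9H9NO3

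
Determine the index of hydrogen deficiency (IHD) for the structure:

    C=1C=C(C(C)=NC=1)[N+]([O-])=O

5

Molecular formula from the SMILES: C6H6N2O2.
DoU = (2C + 2 + N − H − X)/2 = (2·6 + 2 + 2 − 6 − 0)/2 = 10/2 = 5.
(Structurally: 1 ring(s) + 4 π bond(s) = 5.)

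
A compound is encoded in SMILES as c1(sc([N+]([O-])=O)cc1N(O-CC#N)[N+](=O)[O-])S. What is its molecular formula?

Heavy atoms from the SMILES: 6 C, 4 N, 5 O, 2 S.
Implicit hydrogens by atom environment:
  3 × C (aromatic): no H
  3 × O: no H
  2 × N: no H
  2 × N (charge +1): no H
  2 × O (charge -1): no H
  1 × C: 2 H
  1 × C (aromatic): 1 H
  1 × C: no H
  1 × S: 1 H
  1 × S (aromatic): no H
  Total hydrogens = 4.
Molecular formula: C6H4N4O5S2

C6H4N4O5S2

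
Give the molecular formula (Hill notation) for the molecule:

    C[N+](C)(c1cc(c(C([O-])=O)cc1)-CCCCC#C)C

C16H21NO2

Heavy atoms from the SMILES: 16 C, 1 N, 2 O.
Implicit hydrogens by atom environment:
  4 × C: 2 H each → 8
  3 × C: 3 H each → 9
  3 × C (aromatic): 1 H each → 3
  3 × C (aromatic): no H
  2 × C: no H
  1 × C: 1 H
  1 × N (charge +1): no H
  1 × O: no H
  1 × O (charge -1): no H
  Total hydrogens = 21.
Molecular formula: C16H21NO2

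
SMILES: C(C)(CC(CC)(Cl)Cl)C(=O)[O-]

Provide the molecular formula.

Heavy atoms from the SMILES: 7 C, 2 Cl, 2 O.
Implicit hydrogens by atom environment:
  2 × C: 3 H each → 6
  2 × C: 2 H each → 4
  2 × C: no H
  2 × Cl: no H
  1 × C: 1 H
  1 × O: no H
  1 × O (charge -1): no H
  Total hydrogens = 11.
Net charge -1.
Molecular formula: C7H11Cl2O2-

C7H11Cl2O2-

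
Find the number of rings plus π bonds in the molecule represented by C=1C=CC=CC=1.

Molecular formula from the SMILES: C6H6.
DoU = (2C + 2 + N − H − X)/2 = (2·6 + 2 + 0 − 6 − 0)/2 = 8/2 = 4.
(Structurally: 1 ring(s) + 3 π bond(s) = 4.)

4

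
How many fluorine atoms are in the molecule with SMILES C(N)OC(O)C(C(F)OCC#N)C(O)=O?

The symbol for fluorine appears 1 time in the SMILES.

1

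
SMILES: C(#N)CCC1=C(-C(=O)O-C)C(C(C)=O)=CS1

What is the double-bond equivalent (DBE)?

Molecular formula from the SMILES: C11H11NO3S.
DoU = (2C + 2 + N − H − X)/2 = (2·11 + 2 + 1 − 11 − 0)/2 = 14/2 = 7.
(Structurally: 1 ring(s) + 6 π bond(s) = 7.)

7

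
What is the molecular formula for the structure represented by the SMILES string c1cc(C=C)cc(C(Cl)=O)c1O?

C9H7ClO2

Heavy atoms from the SMILES: 9 C, 1 Cl, 2 O.
Implicit hydrogens by atom environment:
  3 × C (aromatic): 1 H each → 3
  3 × C (aromatic): no H
  1 × C: 2 H
  1 × C: 1 H
  1 × C: no H
  1 × Cl: no H
  1 × O: 1 H
  1 × O: no H
  Total hydrogens = 7.
Molecular formula: C9H7ClO2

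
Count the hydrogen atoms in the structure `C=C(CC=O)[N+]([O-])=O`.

Hydrogens are implicit in SMILES; fill each atom to its normal valence:
  2 × C: 2 H each → 4
  2 × O: no H
  1 × C: 1 H
  1 × C: no H
  1 × N (charge +1): no H
  1 × O (charge -1): no H
  Total hydrogens = 5.

5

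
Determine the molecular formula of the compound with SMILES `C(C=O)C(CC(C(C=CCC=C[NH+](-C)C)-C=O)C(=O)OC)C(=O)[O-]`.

Heavy atoms from the SMILES: 17 C, 1 N, 6 O.
Implicit hydrogens by atom environment:
  9 × C: 1 H each → 9
  5 × O: no H
  3 × C: 3 H each → 9
  3 × C: 2 H each → 6
  2 × C: no H
  1 × N (charge +1): 1 H
  1 × O (charge -1): no H
  Total hydrogens = 25.
Molecular formula: C17H25NO6

C17H25NO6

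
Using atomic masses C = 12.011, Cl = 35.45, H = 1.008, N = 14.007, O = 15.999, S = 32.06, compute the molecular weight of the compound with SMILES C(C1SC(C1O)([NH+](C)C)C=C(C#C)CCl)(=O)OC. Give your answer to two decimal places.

Molecular formula: C12H17ClNO3S+.
M = 12×12.011 + 1×35.45 + 17×1.008 + 1×14.007 + 3×15.999 + 1×32.06 = 290.78 g/mol.

290.78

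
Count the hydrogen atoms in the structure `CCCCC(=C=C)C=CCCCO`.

Hydrogens are implicit in SMILES; fill each atom to its normal valence:
  7 × C: 2 H each → 14
  2 × C: 1 H each → 2
  2 × C: no H
  1 × C: 3 H
  1 × O: 1 H
  Total hydrogens = 20.

20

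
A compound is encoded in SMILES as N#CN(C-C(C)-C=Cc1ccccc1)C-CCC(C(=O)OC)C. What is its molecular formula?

C19H26N2O2

Heavy atoms from the SMILES: 19 C, 2 N, 2 O.
Implicit hydrogens by atom environment:
  5 × C (aromatic): 1 H each → 5
  4 × C: 2 H each → 8
  4 × C: 1 H each → 4
  3 × C: 3 H each → 9
  2 × C: no H
  2 × N: no H
  2 × O: no H
  1 × C (aromatic): no H
  Total hydrogens = 26.
Molecular formula: C19H26N2O2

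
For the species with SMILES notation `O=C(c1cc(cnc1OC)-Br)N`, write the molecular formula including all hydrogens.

Heavy atoms from the SMILES: 1 Br, 7 C, 2 N, 2 O.
Implicit hydrogens by atom environment:
  3 × C (aromatic): no H
  2 × C (aromatic): 1 H each → 2
  2 × O: no H
  1 × Br: no H
  1 × C: 3 H
  1 × C: no H
  1 × N: 2 H
  1 × N (aromatic): no H
  Total hydrogens = 7.
Molecular formula: C7H7BrN2O2

C7H7BrN2O2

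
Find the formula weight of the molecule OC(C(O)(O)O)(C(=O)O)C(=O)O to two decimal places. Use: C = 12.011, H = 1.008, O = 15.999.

Molecular formula: C4H6O8.
M = 4×12.011 + 6×1.008 + 8×15.999 = 182.08 g/mol.

182.08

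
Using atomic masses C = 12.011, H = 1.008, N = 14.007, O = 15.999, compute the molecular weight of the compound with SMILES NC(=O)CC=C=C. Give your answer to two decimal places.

97.12

Molecular formula: C5H7NO.
M = 5×12.011 + 7×1.008 + 1×14.007 + 1×15.999 = 97.12 g/mol.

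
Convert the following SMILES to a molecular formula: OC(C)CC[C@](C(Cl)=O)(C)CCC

Heavy atoms from the SMILES: 10 C, 1 Cl, 2 O.
Implicit hydrogens by atom environment:
  4 × C: 2 H each → 8
  3 × C: 3 H each → 9
  2 × C: no H
  1 × C: 1 H
  1 × Cl: no H
  1 × O: 1 H
  1 × O: no H
  Total hydrogens = 19.
Molecular formula: C10H19ClO2

C10H19ClO2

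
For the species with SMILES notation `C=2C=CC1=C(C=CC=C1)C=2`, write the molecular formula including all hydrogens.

Heavy atoms from the SMILES: 10 C.
Implicit hydrogens by atom environment:
  8 × C (aromatic): 1 H each → 8
  2 × C (aromatic): no H
  Total hydrogens = 8.
Molecular formula: C10H8

C10H8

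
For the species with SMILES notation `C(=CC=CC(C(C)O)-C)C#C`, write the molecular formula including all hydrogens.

C10H14O

Heavy atoms from the SMILES: 10 C, 1 O.
Implicit hydrogens by atom environment:
  7 × C: 1 H each → 7
  2 × C: 3 H each → 6
  1 × C: no H
  1 × O: 1 H
  Total hydrogens = 14.
Molecular formula: C10H14O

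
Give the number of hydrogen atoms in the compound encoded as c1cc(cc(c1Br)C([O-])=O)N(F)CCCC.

Hydrogens are implicit in SMILES; fill each atom to its normal valence:
  3 × C: 2 H each → 6
  3 × C (aromatic): 1 H each → 3
  3 × C (aromatic): no H
  1 × Br: no H
  1 × C: 3 H
  1 × C: no H
  1 × F: no H
  1 × N: no H
  1 × O: no H
  1 × O (charge -1): no H
  Total hydrogens = 12.

12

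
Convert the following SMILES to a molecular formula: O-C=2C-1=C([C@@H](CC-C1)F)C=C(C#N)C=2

Heavy atoms from the SMILES: 11 C, 1 F, 1 N, 1 O.
Implicit hydrogens by atom environment:
  4 × C (aromatic): no H
  3 × C: 2 H each → 6
  2 × C (aromatic): 1 H each → 2
  1 × C: 1 H
  1 × C: no H
  1 × F: no H
  1 × N: no H
  1 × O: 1 H
  Total hydrogens = 10.
Molecular formula: C11H10FNO

C11H10FNO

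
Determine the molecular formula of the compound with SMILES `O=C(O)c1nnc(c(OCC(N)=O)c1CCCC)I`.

C11H14IN3O4

Heavy atoms from the SMILES: 11 C, 1 I, 3 N, 4 O.
Implicit hydrogens by atom environment:
  4 × C: 2 H each → 8
  4 × C (aromatic): no H
  3 × O: no H
  2 × C: no H
  2 × N (aromatic): no H
  1 × C: 3 H
  1 × I: no H
  1 × N: 2 H
  1 × O: 1 H
  Total hydrogens = 14.
Molecular formula: C11H14IN3O4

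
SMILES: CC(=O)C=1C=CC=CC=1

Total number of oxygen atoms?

1

The symbol for oxygen appears 1 time in the SMILES.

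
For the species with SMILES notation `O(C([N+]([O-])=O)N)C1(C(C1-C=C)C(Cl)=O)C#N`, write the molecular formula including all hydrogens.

Heavy atoms from the SMILES: 8 C, 1 Cl, 3 N, 4 O.
Implicit hydrogens by atom environment:
  4 × C: 1 H each → 4
  3 × C: no H
  3 × O: no H
  1 × C: 2 H
  1 × Cl: no H
  1 × N: 2 H
  1 × N (charge +1): no H
  1 × N: no H
  1 × O (charge -1): no H
  Total hydrogens = 8.
Molecular formula: C8H8ClN3O4

C8H8ClN3O4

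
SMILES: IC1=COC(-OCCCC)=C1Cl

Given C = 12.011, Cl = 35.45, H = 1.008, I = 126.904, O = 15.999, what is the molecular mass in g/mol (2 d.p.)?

Molecular formula: C8H10ClIO2.
M = 8×12.011 + 1×35.45 + 10×1.008 + 1×126.904 + 2×15.999 = 300.52 g/mol.

300.52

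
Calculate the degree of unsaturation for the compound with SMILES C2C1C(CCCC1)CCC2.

Molecular formula from the SMILES: C10H18.
DoU = (2C + 2 + N − H − X)/2 = (2·10 + 2 + 0 − 18 − 0)/2 = 4/2 = 2.
(Structurally: 2 ring(s) + 0 π bond(s) = 2.)

2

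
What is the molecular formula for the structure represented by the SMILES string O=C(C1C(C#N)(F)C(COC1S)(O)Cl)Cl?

C7H6Cl2FNO3S

Heavy atoms from the SMILES: 7 C, 2 Cl, 1 F, 1 N, 3 O, 1 S.
Implicit hydrogens by atom environment:
  4 × C: no H
  2 × C: 1 H each → 2
  2 × Cl: no H
  2 × O: no H
  1 × C: 2 H
  1 × F: no H
  1 × N: no H
  1 × O: 1 H
  1 × S: 1 H
  Total hydrogens = 6.
Molecular formula: C7H6Cl2FNO3S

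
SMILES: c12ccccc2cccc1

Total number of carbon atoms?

10

The symbol for carbon appears 10 times in the SMILES. Lowercase c denotes aromatic carbon and counts toward C.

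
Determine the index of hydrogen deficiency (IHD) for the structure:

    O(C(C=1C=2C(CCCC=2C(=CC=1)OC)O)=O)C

Molecular formula from the SMILES: C13H16O4.
DoU = (2C + 2 + N − H − X)/2 = (2·13 + 2 + 0 − 16 − 0)/2 = 12/2 = 6.
(Structurally: 2 ring(s) + 4 π bond(s) = 6.)

6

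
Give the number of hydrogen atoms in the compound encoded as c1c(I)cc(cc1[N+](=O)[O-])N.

5

Hydrogens are implicit in SMILES; fill each atom to its normal valence:
  3 × C (aromatic): 1 H each → 3
  3 × C (aromatic): no H
  1 × I: no H
  1 × N: 2 H
  1 × N (charge +1): no H
  1 × O: no H
  1 × O (charge -1): no H
  Total hydrogens = 5.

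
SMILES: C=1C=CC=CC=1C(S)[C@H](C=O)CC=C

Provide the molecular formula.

Heavy atoms from the SMILES: 12 C, 1 O, 1 S.
Implicit hydrogens by atom environment:
  5 × C (aromatic): 1 H each → 5
  4 × C: 1 H each → 4
  2 × C: 2 H each → 4
  1 × C (aromatic): no H
  1 × O: no H
  1 × S: 1 H
  Total hydrogens = 14.
Molecular formula: C12H14OS

C12H14OS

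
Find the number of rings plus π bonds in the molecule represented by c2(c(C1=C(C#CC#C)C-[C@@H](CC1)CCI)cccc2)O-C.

10

Molecular formula from the SMILES: C19H19IO.
DoU = (2C + 2 + N − H − X)/2 = (2·19 + 2 + 0 − 19 − 1)/2 = 20/2 = 10.
(Structurally: 2 ring(s) + 8 π bond(s) = 10.)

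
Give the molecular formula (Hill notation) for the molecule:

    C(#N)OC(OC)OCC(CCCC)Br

Heavy atoms from the SMILES: 1 Br, 9 C, 1 N, 3 O.
Implicit hydrogens by atom environment:
  4 × C: 2 H each → 8
  3 × O: no H
  2 × C: 3 H each → 6
  2 × C: 1 H each → 2
  1 × Br: no H
  1 × C: no H
  1 × N: no H
  Total hydrogens = 16.
Molecular formula: C9H16BrNO3

C9H16BrNO3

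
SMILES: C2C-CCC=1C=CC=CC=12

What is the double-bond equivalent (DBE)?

5

Molecular formula from the SMILES: C10H12.
DoU = (2C + 2 + N − H − X)/2 = (2·10 + 2 + 0 − 12 − 0)/2 = 10/2 = 5.
(Structurally: 2 ring(s) + 3 π bond(s) = 5.)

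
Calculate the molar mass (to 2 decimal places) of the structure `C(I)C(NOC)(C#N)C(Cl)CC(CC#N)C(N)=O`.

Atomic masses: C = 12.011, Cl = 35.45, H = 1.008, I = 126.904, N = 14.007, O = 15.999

384.60

Molecular formula: C10H14ClIN4O2.
M = 10×12.011 + 1×35.45 + 14×1.008 + 1×126.904 + 4×14.007 + 2×15.999 = 384.60 g/mol.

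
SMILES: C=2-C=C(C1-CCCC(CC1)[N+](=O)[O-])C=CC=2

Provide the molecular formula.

C13H17NO2

Heavy atoms from the SMILES: 13 C, 1 N, 2 O.
Implicit hydrogens by atom environment:
  5 × C: 2 H each → 10
  5 × C (aromatic): 1 H each → 5
  2 × C: 1 H each → 2
  1 × C (aromatic): no H
  1 × N (charge +1): no H
  1 × O: no H
  1 × O (charge -1): no H
  Total hydrogens = 17.
Molecular formula: C13H17NO2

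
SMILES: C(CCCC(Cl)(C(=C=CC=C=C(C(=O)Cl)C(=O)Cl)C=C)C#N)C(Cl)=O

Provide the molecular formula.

C17H13Cl4NO3

Heavy atoms from the SMILES: 17 C, 4 Cl, 1 N, 3 O.
Implicit hydrogens by atom environment:
  9 × C: no H
  5 × C: 2 H each → 10
  4 × Cl: no H
  3 × C: 1 H each → 3
  3 × O: no H
  1 × N: no H
  Total hydrogens = 13.
Molecular formula: C17H13Cl4NO3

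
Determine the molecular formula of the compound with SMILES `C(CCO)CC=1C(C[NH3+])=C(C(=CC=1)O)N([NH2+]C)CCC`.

Heavy atoms from the SMILES: 15 C, 3 N, 2 O.
Implicit hydrogens by atom environment:
  7 × C: 2 H each → 14
  4 × C (aromatic): no H
  2 × C: 3 H each → 6
  2 × C (aromatic): 1 H each → 2
  2 × O: 1 H each → 2
  1 × N (charge +1): 3 H
  1 × N (charge +1): 2 H
  1 × N: no H
  Total hydrogens = 29.
Net charge +2.
Molecular formula: [C15H29N3O2]2+

[C15H29N3O2]2+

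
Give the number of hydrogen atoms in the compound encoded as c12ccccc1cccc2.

Hydrogens are implicit in SMILES; fill each atom to its normal valence:
  8 × C (aromatic): 1 H each → 8
  2 × C (aromatic): no H
  Total hydrogens = 8.

8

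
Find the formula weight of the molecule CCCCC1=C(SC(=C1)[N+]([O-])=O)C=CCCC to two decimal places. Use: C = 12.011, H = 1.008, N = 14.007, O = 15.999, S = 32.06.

Molecular formula: C13H19NO2S.
M = 13×12.011 + 19×1.008 + 1×14.007 + 2×15.999 + 1×32.06 = 253.36 g/mol.

253.36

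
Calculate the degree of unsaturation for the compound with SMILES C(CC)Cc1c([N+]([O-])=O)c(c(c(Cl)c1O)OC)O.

5

Molecular formula from the SMILES: C11H14ClNO5.
DoU = (2C + 2 + N − H − X)/2 = (2·11 + 2 + 1 − 14 − 1)/2 = 10/2 = 5.
(Structurally: 1 ring(s) + 4 π bond(s) = 5.)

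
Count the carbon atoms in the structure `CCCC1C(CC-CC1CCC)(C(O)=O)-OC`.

14

The symbol for carbon appears 14 times in the SMILES.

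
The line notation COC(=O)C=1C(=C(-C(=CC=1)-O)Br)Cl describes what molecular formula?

C8H6BrClO3

Heavy atoms from the SMILES: 1 Br, 8 C, 1 Cl, 3 O.
Implicit hydrogens by atom environment:
  4 × C (aromatic): no H
  2 × C (aromatic): 1 H each → 2
  2 × O: no H
  1 × Br: no H
  1 × C: 3 H
  1 × C: no H
  1 × Cl: no H
  1 × O: 1 H
  Total hydrogens = 6.
Molecular formula: C8H6BrClO3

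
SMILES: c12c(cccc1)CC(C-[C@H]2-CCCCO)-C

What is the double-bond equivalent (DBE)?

Molecular formula from the SMILES: C15H22O.
DoU = (2C + 2 + N − H − X)/2 = (2·15 + 2 + 0 − 22 − 0)/2 = 10/2 = 5.
(Structurally: 2 ring(s) + 3 π bond(s) = 5.)

5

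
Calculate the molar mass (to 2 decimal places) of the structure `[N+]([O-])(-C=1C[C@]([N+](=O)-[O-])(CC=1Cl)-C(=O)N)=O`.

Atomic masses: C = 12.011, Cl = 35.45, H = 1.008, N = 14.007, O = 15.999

Molecular formula: C6H6ClN3O5.
M = 6×12.011 + 1×35.45 + 6×1.008 + 3×14.007 + 5×15.999 = 235.58 g/mol.

235.58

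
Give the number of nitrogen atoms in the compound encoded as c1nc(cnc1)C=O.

The symbol for nitrogen appears 2 times in the SMILES.

2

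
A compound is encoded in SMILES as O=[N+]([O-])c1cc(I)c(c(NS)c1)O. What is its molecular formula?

C6H5IN2O3S

Heavy atoms from the SMILES: 6 C, 1 I, 2 N, 3 O, 1 S.
Implicit hydrogens by atom environment:
  4 × C (aromatic): no H
  2 × C (aromatic): 1 H each → 2
  1 × I: no H
  1 × N: 1 H
  1 × N (charge +1): no H
  1 × O: 1 H
  1 × O: no H
  1 × O (charge -1): no H
  1 × S: 1 H
  Total hydrogens = 5.
Molecular formula: C6H5IN2O3S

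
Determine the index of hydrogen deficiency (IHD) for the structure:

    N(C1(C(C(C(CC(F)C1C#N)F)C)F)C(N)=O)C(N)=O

Molecular formula from the SMILES: C11H15F3N4O2.
DoU = (2C + 2 + N − H − X)/2 = (2·11 + 2 + 4 − 15 − 3)/2 = 10/2 = 5.
(Structurally: 1 ring(s) + 4 π bond(s) = 5.)

5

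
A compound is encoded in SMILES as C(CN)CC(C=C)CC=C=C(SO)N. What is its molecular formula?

Heavy atoms from the SMILES: 10 C, 2 N, 1 O, 1 S.
Implicit hydrogens by atom environment:
  5 × C: 2 H each → 10
  3 × C: 1 H each → 3
  2 × C: no H
  2 × N: 2 H each → 4
  1 × O: 1 H
  1 × S: no H
  Total hydrogens = 18.
Molecular formula: C10H18N2OS

C10H18N2OS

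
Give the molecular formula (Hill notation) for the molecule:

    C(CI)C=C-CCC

Heavy atoms from the SMILES: 7 C, 1 I.
Implicit hydrogens by atom environment:
  4 × C: 2 H each → 8
  2 × C: 1 H each → 2
  1 × C: 3 H
  1 × I: no H
  Total hydrogens = 13.
Molecular formula: C7H13I

C7H13I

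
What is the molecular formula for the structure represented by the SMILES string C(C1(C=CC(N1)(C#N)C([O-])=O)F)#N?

C7H3FN3O2-

Heavy atoms from the SMILES: 7 C, 1 F, 3 N, 2 O.
Implicit hydrogens by atom environment:
  5 × C: no H
  2 × C: 1 H each → 2
  2 × N: no H
  1 × F: no H
  1 × N: 1 H
  1 × O: no H
  1 × O (charge -1): no H
  Total hydrogens = 3.
Net charge -1.
Molecular formula: C7H3FN3O2-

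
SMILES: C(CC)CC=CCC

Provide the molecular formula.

C8H16

Heavy atoms from the SMILES: 8 C.
Implicit hydrogens by atom environment:
  4 × C: 2 H each → 8
  2 × C: 3 H each → 6
  2 × C: 1 H each → 2
  Total hydrogens = 16.
Molecular formula: C8H16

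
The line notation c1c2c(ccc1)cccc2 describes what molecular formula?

Heavy atoms from the SMILES: 10 C.
Implicit hydrogens by atom environment:
  8 × C (aromatic): 1 H each → 8
  2 × C (aromatic): no H
  Total hydrogens = 8.
Molecular formula: C10H8

C10H8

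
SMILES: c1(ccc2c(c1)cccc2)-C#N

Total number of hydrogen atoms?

Hydrogens are implicit in SMILES; fill each atom to its normal valence:
  7 × C (aromatic): 1 H each → 7
  3 × C (aromatic): no H
  1 × C: no H
  1 × N: no H
  Total hydrogens = 7.

7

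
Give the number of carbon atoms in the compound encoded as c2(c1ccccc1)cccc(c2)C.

The symbol for carbon appears 13 times in the SMILES. Lowercase c denotes aromatic carbon and counts toward C.

13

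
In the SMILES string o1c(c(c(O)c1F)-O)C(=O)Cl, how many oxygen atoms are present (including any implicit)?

The symbol for oxygen appears 4 times in the SMILES.

4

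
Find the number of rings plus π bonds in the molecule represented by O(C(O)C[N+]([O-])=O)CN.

Molecular formula from the SMILES: C3H8N2O4.
DoU = (2C + 2 + N − H − X)/2 = (2·3 + 2 + 2 − 8 − 0)/2 = 2/2 = 1.
(Structurally: 0 ring(s) + 1 π bond(s) = 1.)

1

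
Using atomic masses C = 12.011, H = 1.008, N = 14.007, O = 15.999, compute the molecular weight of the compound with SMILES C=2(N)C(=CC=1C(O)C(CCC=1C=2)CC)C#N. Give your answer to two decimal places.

Molecular formula: C13H16N2O.
M = 13×12.011 + 16×1.008 + 2×14.007 + 1×15.999 = 216.28 g/mol.

216.28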